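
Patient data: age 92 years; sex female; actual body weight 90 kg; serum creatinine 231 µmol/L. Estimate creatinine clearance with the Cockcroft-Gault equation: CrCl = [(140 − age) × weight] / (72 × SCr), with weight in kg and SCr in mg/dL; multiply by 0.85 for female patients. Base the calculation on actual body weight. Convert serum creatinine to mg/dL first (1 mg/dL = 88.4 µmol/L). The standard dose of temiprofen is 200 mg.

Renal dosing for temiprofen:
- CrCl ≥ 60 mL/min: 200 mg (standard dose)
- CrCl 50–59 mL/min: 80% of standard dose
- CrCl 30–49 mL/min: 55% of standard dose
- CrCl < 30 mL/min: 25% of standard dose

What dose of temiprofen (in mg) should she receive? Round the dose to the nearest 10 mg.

50 mg

SCr = 231 / 88.4 = 2.613 mg/dL
CrCl = (140 − 92) × 90 / (72 × 2.613) × 0.85 = 4320.0 / 188.14 × 0.85 ≈ 19.5 mL/min
CrCl ≈ 20 mL/min → bracket < 30 mL/min.
25% of 200 mg = 50 mg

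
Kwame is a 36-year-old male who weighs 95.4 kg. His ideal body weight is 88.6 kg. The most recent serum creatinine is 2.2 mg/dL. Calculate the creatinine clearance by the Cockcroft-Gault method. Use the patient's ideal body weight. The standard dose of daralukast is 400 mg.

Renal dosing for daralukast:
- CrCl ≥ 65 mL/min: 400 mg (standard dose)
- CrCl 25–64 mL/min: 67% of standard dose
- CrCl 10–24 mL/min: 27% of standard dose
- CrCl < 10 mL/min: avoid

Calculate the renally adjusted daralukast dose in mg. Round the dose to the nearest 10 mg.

CrCl = (140 − 36) × 88.6 / (72 × 2.2) = 9214.4 / 158.40 ≈ 58.2 mL/min
CrCl ≈ 58 mL/min → bracket 25–64 mL/min.
67% of 400 mg = 268 mg → 270 mg

270 mg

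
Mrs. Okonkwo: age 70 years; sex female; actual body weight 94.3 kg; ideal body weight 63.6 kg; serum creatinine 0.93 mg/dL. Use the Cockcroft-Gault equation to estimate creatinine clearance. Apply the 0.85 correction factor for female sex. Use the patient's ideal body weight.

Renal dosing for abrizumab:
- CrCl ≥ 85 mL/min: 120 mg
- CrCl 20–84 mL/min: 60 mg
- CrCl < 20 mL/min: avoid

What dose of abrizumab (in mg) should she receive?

CrCl = (140 − 70) × 63.6 / (72 × 0.93) × 0.85 = 4452.0 / 66.96 × 0.85 ≈ 56.5 mL/min
CrCl ≈ 57 mL/min → bracket 20–84 mL/min.
Dose for this bracket: 60 mg.

60 mg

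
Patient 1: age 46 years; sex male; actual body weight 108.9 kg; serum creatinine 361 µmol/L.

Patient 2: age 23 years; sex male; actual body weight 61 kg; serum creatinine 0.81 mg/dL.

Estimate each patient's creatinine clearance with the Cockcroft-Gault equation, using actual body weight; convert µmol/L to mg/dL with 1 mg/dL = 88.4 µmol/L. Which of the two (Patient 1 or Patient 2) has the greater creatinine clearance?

Patient 2

Patient 1: SCr = 361 / 88.4 = 4.084 mg/dL
Patient 1: CrCl = (140 − 46) × 108.9 / (72 × 4.084) = 10236.6 / 294.05 ≈ 34.8 mL/min
Patient 2: CrCl = (140 − 23) × 61 / (72 × 0.81) = 7137.0 / 58.32 ≈ 122.4 mL/min
34.8 vs 122.4 mL/min → Patient 2 is higher.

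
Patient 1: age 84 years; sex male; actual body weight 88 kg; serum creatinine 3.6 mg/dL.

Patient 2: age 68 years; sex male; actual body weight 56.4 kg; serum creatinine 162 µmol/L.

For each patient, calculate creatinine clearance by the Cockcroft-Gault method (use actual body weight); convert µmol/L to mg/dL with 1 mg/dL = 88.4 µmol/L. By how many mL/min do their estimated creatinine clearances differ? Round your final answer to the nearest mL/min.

Patient 1: CrCl = (140 − 84) × 88 / (72 × 3.6) = 4928.0 / 259.20 ≈ 19.0 mL/min
Patient 2: SCr = 162 / 88.4 = 1.833 mg/dL
Patient 2: CrCl = (140 − 68) × 56.4 / (72 × 1.833) = 4060.8 / 131.98 ≈ 30.8 mL/min
|19.0 − 30.8| = 11.8 mL/min

12 mL/min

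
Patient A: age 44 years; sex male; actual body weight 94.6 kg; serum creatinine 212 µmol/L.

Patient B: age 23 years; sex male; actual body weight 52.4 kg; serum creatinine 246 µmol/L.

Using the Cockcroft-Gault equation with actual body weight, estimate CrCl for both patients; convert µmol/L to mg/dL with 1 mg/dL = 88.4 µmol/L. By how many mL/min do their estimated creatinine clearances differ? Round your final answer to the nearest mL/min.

22 mL/min

Patient A: SCr = 212 / 88.4 = 2.398 mg/dL
Patient A: CrCl = (140 − 44) × 94.6 / (72 × 2.398) = 9081.6 / 172.66 ≈ 52.6 mL/min
Patient B: SCr = 246 / 88.4 = 2.783 mg/dL
Patient B: CrCl = (140 − 23) × 52.4 / (72 × 2.783) = 6130.8 / 200.38 ≈ 30.6 mL/min
|52.6 − 30.6| = 22.0 mL/min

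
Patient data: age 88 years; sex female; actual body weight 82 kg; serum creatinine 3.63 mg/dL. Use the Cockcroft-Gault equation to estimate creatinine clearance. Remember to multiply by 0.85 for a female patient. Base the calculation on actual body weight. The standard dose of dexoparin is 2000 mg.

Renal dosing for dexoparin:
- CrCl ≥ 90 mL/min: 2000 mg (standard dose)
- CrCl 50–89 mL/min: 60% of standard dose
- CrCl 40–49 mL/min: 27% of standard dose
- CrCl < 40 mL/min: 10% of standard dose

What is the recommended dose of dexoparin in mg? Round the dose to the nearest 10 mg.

200 mg

CrCl = (140 − 88) × 82 / (72 × 3.63) × 0.85 = 4264.0 / 261.36 × 0.85 ≈ 13.9 mL/min
CrCl ≈ 14 mL/min → bracket < 40 mL/min.
10% of 2000 mg = 200 mg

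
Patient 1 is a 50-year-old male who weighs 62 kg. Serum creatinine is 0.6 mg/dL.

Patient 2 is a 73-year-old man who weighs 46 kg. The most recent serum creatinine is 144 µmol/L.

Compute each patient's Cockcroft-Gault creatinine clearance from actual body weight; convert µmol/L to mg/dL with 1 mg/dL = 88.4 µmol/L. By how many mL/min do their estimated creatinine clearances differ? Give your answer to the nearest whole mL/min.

Patient 1: CrCl = (140 − 50) × 62 / (72 × 0.6) = 5580.0 / 43.20 ≈ 129.2 mL/min
Patient 2: SCr = 144 / 88.4 = 1.629 mg/dL
Patient 2: CrCl = (140 − 73) × 46 / (72 × 1.629) = 3082.0 / 117.29 ≈ 26.3 mL/min
|129.2 − 26.3| = 102.9 mL/min

103 mL/min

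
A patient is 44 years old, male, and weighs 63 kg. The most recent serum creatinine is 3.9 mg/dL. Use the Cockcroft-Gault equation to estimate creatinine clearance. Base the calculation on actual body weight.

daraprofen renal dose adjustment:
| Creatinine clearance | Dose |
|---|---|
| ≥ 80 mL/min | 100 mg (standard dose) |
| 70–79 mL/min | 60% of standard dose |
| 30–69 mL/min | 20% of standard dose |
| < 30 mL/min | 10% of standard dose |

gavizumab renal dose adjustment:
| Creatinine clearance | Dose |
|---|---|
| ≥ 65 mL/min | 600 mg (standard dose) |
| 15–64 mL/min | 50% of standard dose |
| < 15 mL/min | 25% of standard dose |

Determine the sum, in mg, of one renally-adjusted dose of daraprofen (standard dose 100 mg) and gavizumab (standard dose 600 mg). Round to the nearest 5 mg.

CrCl = (140 − 44) × 63 / (72 × 3.9) = 6048.0 / 280.80 ≈ 21.5 mL/min
CrCl ≈ 22 mL/min.
daraprofen: < 30 mL/min → 10% of 100 mg = 10 mg.
gavizumab: 15–64 mL/min → 50% of 600 mg = 300 mg.
Total = 10 + 300 = 310 mg.

310 mg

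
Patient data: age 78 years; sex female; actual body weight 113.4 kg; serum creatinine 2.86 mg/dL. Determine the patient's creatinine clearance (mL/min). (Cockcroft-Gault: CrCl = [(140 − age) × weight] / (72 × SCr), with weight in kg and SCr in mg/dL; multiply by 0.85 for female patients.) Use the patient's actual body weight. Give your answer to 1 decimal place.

29.0 mL/min

CrCl = (140 − 78) × 113.4 / (72 × 2.86) × 0.85 = 7030.8 / 205.92 × 0.85 ≈ 29.0 mL/min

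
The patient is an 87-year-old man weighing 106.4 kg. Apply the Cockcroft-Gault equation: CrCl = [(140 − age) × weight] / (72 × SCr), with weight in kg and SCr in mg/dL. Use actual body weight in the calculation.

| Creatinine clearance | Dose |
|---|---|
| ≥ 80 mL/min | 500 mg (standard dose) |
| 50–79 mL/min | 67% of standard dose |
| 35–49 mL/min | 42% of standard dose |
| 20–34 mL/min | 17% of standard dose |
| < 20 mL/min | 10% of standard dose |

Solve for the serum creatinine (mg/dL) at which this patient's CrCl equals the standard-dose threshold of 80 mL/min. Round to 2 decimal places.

Standard dose requires CrCl ≥ 80 mL/min.
Set (140 − 87) × 106.4 / (72 × SCr) = 80
SCr = (140 − 87) × 106.4 / (72 × 80) = 0.979 mg/dL

0.98 mg/dL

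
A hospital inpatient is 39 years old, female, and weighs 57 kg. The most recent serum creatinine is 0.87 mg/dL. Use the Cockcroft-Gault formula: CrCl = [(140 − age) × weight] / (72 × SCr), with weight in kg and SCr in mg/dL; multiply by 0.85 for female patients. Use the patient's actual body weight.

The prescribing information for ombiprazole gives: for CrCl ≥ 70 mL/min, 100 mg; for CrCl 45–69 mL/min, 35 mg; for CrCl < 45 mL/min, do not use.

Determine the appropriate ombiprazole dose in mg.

100 mg

CrCl = (140 − 39) × 57 / (72 × 0.87) × 0.85 = 5757.0 / 62.64 × 0.85 ≈ 78.1 mL/min
CrCl ≈ 78 mL/min → bracket ≥ 70 mL/min.
Dose for this bracket: 100 mg.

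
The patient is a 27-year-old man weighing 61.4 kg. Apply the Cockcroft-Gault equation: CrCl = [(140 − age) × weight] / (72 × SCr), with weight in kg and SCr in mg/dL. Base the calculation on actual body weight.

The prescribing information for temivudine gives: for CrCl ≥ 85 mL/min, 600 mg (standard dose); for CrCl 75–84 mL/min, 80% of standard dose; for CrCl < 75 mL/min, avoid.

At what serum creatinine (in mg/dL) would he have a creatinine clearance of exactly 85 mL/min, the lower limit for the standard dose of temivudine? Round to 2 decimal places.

Standard dose requires CrCl ≥ 85 mL/min.
Set (140 − 27) × 61.4 / (72 × SCr) = 85
SCr = (140 − 27) × 61.4 / (72 × 85) = 1.134 mg/dL

1.13 mg/dL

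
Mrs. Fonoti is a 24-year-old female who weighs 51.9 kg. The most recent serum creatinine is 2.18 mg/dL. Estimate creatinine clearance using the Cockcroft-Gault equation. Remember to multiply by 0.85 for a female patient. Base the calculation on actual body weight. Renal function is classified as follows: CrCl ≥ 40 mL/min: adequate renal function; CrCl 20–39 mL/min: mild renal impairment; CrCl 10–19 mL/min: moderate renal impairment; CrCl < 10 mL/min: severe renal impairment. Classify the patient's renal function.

CrCl = (140 − 24) × 51.9 / (72 × 2.18) × 0.85 = 6020.4 / 156.96 × 0.85 ≈ 32.6 mL/min
33 mL/min falls in the 'mild renal impairment' range.

mild renal impairment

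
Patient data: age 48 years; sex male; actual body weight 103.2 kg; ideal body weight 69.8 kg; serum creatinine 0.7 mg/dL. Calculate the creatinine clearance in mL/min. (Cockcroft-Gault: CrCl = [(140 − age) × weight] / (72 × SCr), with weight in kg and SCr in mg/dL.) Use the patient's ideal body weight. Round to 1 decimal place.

127.4 mL/min

CrCl = (140 − 48) × 69.8 / (72 × 0.7) = 6421.6 / 50.40 ≈ 127.4 mL/min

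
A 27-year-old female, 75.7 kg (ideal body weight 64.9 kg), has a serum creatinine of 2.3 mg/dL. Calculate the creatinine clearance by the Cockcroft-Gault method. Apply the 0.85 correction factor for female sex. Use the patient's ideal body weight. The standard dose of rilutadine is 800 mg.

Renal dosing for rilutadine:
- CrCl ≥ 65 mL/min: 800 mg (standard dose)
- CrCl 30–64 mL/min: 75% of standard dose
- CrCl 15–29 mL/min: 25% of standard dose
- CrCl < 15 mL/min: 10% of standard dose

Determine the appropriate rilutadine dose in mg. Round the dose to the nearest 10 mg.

600 mg

CrCl = (140 − 27) × 64.9 / (72 × 2.3) × 0.85 = 7333.7 / 165.60 × 0.85 ≈ 37.6 mL/min
CrCl ≈ 38 mL/min → bracket 30–64 mL/min.
75% of 800 mg = 600 mg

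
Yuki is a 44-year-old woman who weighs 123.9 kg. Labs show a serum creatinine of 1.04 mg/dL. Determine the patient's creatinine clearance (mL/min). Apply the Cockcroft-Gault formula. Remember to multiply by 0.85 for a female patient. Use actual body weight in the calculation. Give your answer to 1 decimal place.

CrCl = (140 − 44) × 123.9 / (72 × 1.04) × 0.85 = 11894.4 / 74.88 × 0.85 ≈ 135.0 mL/min

135.0 mL/min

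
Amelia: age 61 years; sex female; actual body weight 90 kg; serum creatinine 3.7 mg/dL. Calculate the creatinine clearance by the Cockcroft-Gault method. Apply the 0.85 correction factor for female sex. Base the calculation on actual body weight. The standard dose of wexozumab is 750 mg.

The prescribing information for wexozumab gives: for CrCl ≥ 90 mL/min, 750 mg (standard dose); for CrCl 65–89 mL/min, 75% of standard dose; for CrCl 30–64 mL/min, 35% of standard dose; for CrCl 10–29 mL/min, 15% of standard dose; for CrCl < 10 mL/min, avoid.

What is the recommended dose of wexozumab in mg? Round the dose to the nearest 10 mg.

110 mg

CrCl = (140 − 61) × 90 / (72 × 3.7) × 0.85 = 7110.0 / 266.40 × 0.85 ≈ 22.7 mL/min
CrCl ≈ 23 mL/min → bracket 10–29 mL/min.
15% of 750 mg = 112.5 mg → 110 mg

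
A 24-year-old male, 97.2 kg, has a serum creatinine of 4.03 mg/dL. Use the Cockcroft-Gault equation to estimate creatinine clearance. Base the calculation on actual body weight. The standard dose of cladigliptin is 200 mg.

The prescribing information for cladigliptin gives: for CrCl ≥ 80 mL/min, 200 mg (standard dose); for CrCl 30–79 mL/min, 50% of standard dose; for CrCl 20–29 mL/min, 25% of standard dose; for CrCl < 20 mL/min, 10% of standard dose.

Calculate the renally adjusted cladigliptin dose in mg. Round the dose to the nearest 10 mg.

100 mg

CrCl = (140 − 24) × 97.2 / (72 × 4.03) = 11275.2 / 290.16 ≈ 38.9 mL/min
CrCl ≈ 39 mL/min → bracket 30–79 mL/min.
50% of 200 mg = 100 mg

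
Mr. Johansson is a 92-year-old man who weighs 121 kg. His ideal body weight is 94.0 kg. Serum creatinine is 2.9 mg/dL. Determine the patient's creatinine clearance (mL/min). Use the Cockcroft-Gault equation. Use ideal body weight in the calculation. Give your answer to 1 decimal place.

21.6 mL/min

CrCl = (140 − 92) × 94 / (72 × 2.9) = 4512.0 / 208.80 ≈ 21.6 mL/min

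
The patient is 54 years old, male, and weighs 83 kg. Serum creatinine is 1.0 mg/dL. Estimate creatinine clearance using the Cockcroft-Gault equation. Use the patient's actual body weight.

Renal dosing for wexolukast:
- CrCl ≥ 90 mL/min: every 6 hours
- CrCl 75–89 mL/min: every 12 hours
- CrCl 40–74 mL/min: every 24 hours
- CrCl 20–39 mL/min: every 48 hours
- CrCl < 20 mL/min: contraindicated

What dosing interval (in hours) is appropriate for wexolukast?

every 6 hours

CrCl = (140 − 54) × 83 / (72 × 1) = 7138.0 / 72.00 ≈ 99.1 mL/min
CrCl ≈ 99 mL/min → bracket ≥ 90 mL/min → every 6 hours.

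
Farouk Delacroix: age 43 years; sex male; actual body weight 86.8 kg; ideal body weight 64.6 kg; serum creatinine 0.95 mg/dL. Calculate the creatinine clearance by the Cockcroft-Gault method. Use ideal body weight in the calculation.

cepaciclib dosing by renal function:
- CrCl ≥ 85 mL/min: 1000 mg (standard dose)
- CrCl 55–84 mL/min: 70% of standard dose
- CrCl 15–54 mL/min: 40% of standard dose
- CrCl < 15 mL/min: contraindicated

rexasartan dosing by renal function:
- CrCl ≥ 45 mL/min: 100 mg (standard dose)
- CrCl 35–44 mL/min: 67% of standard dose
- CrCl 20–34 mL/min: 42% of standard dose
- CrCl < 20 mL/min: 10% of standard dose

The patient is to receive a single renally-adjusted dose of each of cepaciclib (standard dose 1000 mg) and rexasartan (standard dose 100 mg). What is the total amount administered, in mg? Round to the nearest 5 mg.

1100 mg

CrCl = (140 − 43) × 64.6 / (72 × 0.95) = 6266.2 / 68.40 ≈ 91.6 mL/min
CrCl ≈ 92 mL/min.
cepaciclib: ≥ 85 mL/min → 100% of 1000 mg = 1000 mg.
rexasartan: ≥ 45 mL/min → 100% of 100 mg = 100 mg.
Total = 1000 + 100 = 1100 mg.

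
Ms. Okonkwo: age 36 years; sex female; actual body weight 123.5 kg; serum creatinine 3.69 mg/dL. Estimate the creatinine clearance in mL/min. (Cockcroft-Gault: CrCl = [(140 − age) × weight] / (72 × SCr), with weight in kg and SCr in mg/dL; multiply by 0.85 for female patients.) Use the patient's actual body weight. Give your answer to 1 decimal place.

CrCl = (140 − 36) × 123.5 / (72 × 3.69) × 0.85 = 12844.0 / 265.68 × 0.85 ≈ 41.1 mL/min

41.1 mL/min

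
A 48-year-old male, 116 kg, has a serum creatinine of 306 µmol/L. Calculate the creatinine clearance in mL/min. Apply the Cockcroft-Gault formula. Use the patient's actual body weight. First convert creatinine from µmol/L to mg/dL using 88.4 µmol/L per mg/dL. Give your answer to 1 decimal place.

SCr = 306 / 88.4 = 3.462 mg/dL
CrCl = (140 − 48) × 116 / (72 × 3.462) = 10672.0 / 249.26 ≈ 42.8 mL/min

42.8 mL/min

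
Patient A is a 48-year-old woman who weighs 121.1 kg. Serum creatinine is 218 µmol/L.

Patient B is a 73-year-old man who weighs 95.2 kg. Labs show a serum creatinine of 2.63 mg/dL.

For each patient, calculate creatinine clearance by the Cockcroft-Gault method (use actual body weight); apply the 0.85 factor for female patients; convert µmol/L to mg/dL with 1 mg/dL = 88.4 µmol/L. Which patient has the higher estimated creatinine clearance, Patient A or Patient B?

Patient A: SCr = 218 / 88.4 = 2.466 mg/dL
Patient A: CrCl = (140 − 48) × 121.1 / (72 × 2.466) × 0.85 = 11141.2 / 177.55 × 0.85 ≈ 53.3 mL/min
Patient B: CrCl = (140 − 73) × 95.2 / (72 × 2.63) = 6378.4 / 189.36 ≈ 33.7 mL/min
53.3 vs 33.7 mL/min → Patient A is higher.

Patient A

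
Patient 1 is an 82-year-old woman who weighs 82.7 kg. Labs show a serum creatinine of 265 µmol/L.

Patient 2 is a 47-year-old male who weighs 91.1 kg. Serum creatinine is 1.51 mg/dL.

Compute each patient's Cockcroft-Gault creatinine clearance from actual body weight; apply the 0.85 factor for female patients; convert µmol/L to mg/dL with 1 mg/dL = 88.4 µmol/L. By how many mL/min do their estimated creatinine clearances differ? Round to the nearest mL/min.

59 mL/min

Patient 1: SCr = 265 / 88.4 = 2.998 mg/dL
Patient 1: CrCl = (140 − 82) × 82.7 / (72 × 2.998) × 0.85 = 4796.6 / 215.86 × 0.85 ≈ 18.9 mL/min
Patient 2: CrCl = (140 − 47) × 91.1 / (72 × 1.51) = 8472.3 / 108.72 ≈ 77.9 mL/min
|18.9 − 77.9| = 59.0 mL/min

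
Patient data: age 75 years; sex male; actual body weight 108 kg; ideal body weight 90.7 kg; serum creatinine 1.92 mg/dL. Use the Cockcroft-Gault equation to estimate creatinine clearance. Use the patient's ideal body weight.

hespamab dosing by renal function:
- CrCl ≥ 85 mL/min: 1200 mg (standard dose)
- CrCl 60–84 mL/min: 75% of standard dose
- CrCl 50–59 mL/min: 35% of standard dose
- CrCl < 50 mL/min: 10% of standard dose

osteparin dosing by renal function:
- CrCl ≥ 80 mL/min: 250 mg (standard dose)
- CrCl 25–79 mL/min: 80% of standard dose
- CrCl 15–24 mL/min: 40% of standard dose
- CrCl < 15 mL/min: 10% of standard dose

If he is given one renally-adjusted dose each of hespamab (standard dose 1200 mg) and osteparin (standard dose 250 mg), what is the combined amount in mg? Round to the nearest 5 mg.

320 mg

CrCl = (140 − 75) × 90.7 / (72 × 1.92) = 5895.5 / 138.24 ≈ 42.6 mL/min
CrCl ≈ 43 mL/min.
hespamab: < 50 mL/min → 10% of 1200 mg = 120 mg.
osteparin: 25–79 mL/min → 80% of 250 mg = 200 mg.
Total = 120 + 200 = 320 mg.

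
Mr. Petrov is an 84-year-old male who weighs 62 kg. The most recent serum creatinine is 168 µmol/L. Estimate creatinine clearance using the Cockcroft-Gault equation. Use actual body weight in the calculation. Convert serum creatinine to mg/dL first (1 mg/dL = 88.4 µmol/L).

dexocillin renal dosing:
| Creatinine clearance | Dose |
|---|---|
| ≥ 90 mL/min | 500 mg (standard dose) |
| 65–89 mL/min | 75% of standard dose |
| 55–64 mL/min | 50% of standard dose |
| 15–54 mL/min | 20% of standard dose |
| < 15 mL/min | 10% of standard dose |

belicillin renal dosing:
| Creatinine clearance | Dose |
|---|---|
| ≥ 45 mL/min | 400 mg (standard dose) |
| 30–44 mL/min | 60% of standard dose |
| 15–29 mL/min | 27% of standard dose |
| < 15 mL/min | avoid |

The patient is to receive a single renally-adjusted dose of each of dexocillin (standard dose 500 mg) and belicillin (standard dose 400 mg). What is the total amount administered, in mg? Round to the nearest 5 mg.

SCr = 168 / 88.4 = 1.9 mg/dL
CrCl = (140 − 84) × 62 / (72 × 1.9) = 3472.0 / 136.80 ≈ 25.4 mL/min
CrCl ≈ 25 mL/min.
dexocillin: 15–54 mL/min → 20% of 500 mg = 100 mg.
belicillin: 15–29 mL/min → 27% of 400 mg = 108 mg.
Total = 100 + 108 = 208 mg.

210 mg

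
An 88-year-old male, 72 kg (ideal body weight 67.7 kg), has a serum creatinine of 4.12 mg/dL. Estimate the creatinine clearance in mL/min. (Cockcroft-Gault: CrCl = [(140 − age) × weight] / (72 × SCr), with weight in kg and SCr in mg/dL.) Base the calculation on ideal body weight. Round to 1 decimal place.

11.9 mL/min

CrCl = (140 − 88) × 67.7 / (72 × 4.12) = 3520.4 / 296.64 ≈ 11.9 mL/min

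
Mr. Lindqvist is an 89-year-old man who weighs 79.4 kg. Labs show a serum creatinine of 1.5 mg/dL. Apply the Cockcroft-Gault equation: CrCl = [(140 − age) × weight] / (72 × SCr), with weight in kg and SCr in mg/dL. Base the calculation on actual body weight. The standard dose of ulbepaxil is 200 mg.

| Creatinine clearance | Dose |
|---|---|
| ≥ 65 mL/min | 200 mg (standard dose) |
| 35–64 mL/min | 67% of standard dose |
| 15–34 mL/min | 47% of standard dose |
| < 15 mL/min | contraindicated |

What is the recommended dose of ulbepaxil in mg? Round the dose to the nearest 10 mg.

CrCl = (140 − 89) × 79.4 / (72 × 1.5) = 4049.4 / 108.00 ≈ 37.5 mL/min
CrCl ≈ 37 mL/min → bracket 35–64 mL/min.
67% of 200 mg = 134 mg → 130 mg

130 mg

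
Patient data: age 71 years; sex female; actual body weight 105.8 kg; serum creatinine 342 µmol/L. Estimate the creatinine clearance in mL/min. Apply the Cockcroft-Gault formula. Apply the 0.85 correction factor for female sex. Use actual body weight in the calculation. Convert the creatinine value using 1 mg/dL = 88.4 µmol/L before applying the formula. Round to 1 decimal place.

22.3 mL/min

SCr = 342 / 88.4 = 3.869 mg/dL
CrCl = (140 − 71) × 105.8 / (72 × 3.869) × 0.85 = 7300.2 / 278.57 × 0.85 ≈ 22.3 mL/min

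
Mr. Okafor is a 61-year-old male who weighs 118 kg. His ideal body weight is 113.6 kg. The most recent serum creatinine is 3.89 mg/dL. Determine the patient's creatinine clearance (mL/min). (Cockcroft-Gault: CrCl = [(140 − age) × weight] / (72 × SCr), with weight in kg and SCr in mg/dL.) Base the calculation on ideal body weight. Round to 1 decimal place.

CrCl = (140 − 61) × 113.6 / (72 × 3.89) = 8974.4 / 280.08 ≈ 32.0 mL/min

32.0 mL/min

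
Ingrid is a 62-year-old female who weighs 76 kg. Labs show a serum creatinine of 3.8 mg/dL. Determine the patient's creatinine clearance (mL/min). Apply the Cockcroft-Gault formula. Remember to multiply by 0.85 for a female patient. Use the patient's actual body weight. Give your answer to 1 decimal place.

CrCl = (140 − 62) × 76 / (72 × 3.8) × 0.85 = 5928.0 / 273.60 × 0.85 ≈ 18.4 mL/min

18.4 mL/min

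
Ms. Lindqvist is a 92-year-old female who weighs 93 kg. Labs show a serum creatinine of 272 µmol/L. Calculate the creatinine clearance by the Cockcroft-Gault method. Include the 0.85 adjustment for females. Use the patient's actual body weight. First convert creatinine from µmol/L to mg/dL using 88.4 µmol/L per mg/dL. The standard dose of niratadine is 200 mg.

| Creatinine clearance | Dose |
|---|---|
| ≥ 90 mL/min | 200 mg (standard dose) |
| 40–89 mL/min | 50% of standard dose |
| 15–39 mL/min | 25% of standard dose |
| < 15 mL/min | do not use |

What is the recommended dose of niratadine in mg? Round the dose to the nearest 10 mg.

SCr = 272 / 88.4 = 3.077 mg/dL
CrCl = (140 − 92) × 93 / (72 × 3.077) × 0.85 = 4464.0 / 221.54 × 0.85 ≈ 17.1 mL/min
CrCl ≈ 17 mL/min → bracket 15–39 mL/min.
25% of 200 mg = 50 mg

50 mg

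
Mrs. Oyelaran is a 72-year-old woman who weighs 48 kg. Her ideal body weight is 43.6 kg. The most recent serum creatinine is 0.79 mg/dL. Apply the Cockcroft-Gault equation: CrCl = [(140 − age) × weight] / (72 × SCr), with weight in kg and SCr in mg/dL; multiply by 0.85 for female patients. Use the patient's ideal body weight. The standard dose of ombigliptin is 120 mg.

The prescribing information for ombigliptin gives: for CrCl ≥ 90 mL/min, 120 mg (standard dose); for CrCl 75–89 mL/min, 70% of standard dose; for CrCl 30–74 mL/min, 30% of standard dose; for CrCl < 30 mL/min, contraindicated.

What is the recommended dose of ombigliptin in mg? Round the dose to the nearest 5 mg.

35 mg

CrCl = (140 − 72) × 43.6 / (72 × 0.79) × 0.85 = 2964.8 / 56.88 × 0.85 ≈ 44.3 mL/min
CrCl ≈ 44 mL/min → bracket 30–74 mL/min.
30% of 120 mg = 36 mg → 35 mg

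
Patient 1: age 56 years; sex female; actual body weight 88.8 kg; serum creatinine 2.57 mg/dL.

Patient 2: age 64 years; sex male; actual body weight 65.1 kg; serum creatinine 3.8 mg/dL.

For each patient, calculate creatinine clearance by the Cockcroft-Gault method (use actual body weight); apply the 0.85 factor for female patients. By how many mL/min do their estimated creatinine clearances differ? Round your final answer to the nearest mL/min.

16 mL/min

Patient 1: CrCl = (140 − 56) × 88.8 / (72 × 2.57) × 0.85 = 7459.2 / 185.04 × 0.85 ≈ 34.3 mL/min
Patient 2: CrCl = (140 − 64) × 65.1 / (72 × 3.8) = 4947.6 / 273.60 ≈ 18.1 mL/min
|34.3 − 18.1| = 16.2 mL/min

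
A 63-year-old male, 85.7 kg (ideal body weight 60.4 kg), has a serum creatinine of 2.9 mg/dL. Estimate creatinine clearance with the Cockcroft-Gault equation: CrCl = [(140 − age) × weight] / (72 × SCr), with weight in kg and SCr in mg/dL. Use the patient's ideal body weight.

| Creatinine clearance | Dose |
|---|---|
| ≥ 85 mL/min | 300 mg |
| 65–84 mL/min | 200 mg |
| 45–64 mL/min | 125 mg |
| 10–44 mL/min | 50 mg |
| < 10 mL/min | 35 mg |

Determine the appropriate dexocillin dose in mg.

CrCl = (140 − 63) × 60.4 / (72 × 2.9) = 4650.8 / 208.80 ≈ 22.3 mL/min
CrCl ≈ 22 mL/min → bracket 10–44 mL/min.
Dose for this bracket: 50 mg.

50 mg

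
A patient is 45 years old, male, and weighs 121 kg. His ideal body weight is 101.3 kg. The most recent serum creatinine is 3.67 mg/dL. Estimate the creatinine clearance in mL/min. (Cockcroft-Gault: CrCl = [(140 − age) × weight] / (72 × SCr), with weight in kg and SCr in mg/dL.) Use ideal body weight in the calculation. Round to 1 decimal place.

CrCl = (140 − 45) × 101.3 / (72 × 3.67) = 9623.5 / 264.24 ≈ 36.4 mL/min

36.4 mL/min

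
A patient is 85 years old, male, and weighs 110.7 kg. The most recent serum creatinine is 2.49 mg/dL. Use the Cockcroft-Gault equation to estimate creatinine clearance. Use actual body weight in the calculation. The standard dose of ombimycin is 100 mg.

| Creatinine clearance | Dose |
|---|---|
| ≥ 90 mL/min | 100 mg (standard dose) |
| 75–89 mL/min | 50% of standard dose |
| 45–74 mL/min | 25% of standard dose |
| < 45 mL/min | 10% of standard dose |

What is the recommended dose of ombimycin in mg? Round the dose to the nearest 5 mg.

CrCl = (140 − 85) × 110.7 / (72 × 2.49) = 6088.5 / 179.28 ≈ 34.0 mL/min
CrCl ≈ 34 mL/min → bracket < 45 mL/min.
10% of 100 mg = 10 mg

10 mg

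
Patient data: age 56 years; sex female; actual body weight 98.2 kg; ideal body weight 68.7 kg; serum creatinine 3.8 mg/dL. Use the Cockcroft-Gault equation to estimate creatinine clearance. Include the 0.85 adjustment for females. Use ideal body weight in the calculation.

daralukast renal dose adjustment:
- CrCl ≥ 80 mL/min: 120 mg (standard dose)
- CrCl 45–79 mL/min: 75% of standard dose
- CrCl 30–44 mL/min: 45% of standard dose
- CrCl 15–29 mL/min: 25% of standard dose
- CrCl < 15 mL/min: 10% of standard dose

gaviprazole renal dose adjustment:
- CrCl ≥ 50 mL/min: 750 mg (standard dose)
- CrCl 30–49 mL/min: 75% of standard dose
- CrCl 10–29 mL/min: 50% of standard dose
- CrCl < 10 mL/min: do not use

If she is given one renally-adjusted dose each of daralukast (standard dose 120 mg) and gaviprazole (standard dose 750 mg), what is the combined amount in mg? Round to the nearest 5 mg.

405 mg

CrCl = (140 − 56) × 68.7 / (72 × 3.8) × 0.85 = 5770.8 / 273.60 × 0.85 ≈ 17.9 mL/min
CrCl ≈ 18 mL/min.
daralukast: 15–29 mL/min → 25% of 120 mg = 30 mg.
gaviprazole: 10–29 mL/min → 50% of 750 mg = 375 mg.
Total = 30 + 375 = 405 mg.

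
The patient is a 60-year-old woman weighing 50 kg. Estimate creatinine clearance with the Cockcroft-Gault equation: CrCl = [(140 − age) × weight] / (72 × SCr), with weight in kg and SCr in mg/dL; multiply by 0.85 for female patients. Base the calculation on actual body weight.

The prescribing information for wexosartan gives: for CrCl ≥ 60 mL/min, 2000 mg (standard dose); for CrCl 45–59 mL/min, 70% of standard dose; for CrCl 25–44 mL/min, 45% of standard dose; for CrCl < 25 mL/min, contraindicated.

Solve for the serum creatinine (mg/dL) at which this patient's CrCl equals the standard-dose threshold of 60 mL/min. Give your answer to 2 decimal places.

0.79 mg/dL

Standard dose requires CrCl ≥ 60 mL/min.
Set (140 − 60) × 50 × 0.85 / (72 × SCr) = 60
SCr = (140 − 60) × 50 × 0.85 / (72 × 60) = 0.787 mg/dL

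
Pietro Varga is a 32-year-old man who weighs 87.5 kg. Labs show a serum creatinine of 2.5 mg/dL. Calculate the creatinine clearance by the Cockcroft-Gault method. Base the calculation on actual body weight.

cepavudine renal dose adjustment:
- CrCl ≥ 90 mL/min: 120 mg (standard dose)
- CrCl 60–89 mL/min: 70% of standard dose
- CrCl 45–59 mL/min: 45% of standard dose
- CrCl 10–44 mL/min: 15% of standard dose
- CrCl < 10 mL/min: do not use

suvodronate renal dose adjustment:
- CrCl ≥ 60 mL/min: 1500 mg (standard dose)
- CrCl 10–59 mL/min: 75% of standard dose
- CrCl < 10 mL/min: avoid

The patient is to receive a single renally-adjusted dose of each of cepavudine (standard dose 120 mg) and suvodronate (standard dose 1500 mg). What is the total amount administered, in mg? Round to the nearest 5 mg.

CrCl = (140 − 32) × 87.5 / (72 × 2.5) = 9450.0 / 180.00 ≈ 52.5 mL/min
CrCl ≈ 52 mL/min.
cepavudine: 45–59 mL/min → 45% of 120 mg = 54 mg.
suvodronate: 10–59 mL/min → 75% of 1500 mg = 1125 mg.
Total = 54 + 1125 = 1179 mg.

1180 mg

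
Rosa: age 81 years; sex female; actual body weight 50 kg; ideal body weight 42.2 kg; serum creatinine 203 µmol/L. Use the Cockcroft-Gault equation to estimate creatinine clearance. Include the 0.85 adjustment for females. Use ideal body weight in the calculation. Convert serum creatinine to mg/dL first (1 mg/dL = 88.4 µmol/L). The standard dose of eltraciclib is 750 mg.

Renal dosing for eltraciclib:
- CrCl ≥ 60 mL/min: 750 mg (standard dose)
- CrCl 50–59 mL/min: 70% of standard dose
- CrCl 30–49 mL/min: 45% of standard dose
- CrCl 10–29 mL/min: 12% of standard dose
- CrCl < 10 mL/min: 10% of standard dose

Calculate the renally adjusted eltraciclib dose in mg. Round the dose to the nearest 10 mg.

SCr = 203 / 88.4 = 2.296 mg/dL
CrCl = (140 − 81) × 42.2 / (72 × 2.296) × 0.85 = 2489.8 / 165.31 × 0.85 ≈ 12.8 mL/min
CrCl ≈ 13 mL/min → bracket 10–29 mL/min.
12% of 750 mg = 90 mg

90 mg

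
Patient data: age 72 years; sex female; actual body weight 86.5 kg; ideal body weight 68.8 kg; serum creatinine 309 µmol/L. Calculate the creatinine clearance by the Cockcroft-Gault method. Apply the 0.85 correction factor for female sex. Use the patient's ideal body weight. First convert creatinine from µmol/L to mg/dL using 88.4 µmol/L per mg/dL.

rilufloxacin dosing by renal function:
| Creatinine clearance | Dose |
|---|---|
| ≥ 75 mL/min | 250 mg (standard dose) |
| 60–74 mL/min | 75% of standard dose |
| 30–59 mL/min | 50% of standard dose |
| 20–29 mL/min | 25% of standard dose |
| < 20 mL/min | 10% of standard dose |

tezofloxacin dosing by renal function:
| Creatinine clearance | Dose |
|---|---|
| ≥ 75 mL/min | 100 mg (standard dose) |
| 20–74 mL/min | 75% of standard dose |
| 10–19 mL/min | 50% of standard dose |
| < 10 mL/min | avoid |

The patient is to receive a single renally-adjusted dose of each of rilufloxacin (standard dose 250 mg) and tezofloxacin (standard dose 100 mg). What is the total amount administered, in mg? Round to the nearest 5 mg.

75 mg

SCr = 309 / 88.4 = 3.495 mg/dL
CrCl = (140 − 72) × 68.8 / (72 × 3.495) × 0.85 = 4678.4 / 251.64 × 0.85 ≈ 15.8 mL/min
CrCl ≈ 16 mL/min.
rilufloxacin: < 20 mL/min → 10% of 250 mg = 25 mg.
tezofloxacin: 10–19 mL/min → 50% of 100 mg = 50 mg.
Total = 25 + 50 = 75 mg.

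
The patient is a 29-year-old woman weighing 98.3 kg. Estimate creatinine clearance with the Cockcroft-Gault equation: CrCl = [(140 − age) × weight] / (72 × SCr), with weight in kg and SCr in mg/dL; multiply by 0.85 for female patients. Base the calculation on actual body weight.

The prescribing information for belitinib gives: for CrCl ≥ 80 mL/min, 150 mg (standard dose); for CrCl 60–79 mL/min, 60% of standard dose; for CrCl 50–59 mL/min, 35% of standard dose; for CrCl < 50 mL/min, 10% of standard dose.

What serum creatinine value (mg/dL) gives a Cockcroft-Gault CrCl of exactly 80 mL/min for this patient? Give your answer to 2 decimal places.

Standard dose requires CrCl ≥ 80 mL/min.
Set (140 − 29) × 98.3 × 0.85 / (72 × SCr) = 80
SCr = (140 − 29) × 98.3 × 0.85 / (72 × 80) = 1.610 mg/dL

1.61 mg/dL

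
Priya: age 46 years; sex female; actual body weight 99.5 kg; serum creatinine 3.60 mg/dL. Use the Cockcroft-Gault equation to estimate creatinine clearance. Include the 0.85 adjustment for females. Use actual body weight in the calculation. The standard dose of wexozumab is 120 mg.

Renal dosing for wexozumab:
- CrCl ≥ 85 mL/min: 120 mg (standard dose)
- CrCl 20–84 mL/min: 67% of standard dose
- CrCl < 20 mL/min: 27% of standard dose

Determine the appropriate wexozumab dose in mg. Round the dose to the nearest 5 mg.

80 mg

CrCl = (140 − 46) × 99.5 / (72 × 3.6) × 0.85 = 9353.0 / 259.20 × 0.85 ≈ 30.7 mL/min
CrCl ≈ 31 mL/min → bracket 20–84 mL/min.
67% of 120 mg = 80.4 mg → 80 mg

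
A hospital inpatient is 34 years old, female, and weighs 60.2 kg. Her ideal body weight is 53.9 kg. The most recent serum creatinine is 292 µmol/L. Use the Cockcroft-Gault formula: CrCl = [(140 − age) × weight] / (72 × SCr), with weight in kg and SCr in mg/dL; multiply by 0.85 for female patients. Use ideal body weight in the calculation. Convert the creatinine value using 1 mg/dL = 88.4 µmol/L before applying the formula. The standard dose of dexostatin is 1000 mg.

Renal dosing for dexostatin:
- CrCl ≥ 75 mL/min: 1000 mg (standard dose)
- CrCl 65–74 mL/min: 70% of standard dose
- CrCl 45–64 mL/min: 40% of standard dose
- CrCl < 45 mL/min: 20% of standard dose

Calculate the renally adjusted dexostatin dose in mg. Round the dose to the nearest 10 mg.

SCr = 292 / 88.4 = 3.303 mg/dL
CrCl = (140 − 34) × 53.9 / (72 × 3.303) × 0.85 = 5713.4 / 237.82 × 0.85 ≈ 20.4 mL/min
CrCl ≈ 20 mL/min → bracket < 45 mL/min.
20% of 1000 mg = 200 mg

200 mg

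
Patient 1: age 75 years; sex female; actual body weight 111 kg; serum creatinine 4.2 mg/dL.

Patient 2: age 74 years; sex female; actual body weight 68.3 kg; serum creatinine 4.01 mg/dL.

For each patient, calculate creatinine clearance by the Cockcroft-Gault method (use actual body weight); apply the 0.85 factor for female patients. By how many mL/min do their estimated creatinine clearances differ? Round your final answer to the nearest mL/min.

Patient 1: CrCl = (140 − 75) × 111 / (72 × 4.2) × 0.85 = 7215.0 / 302.40 × 0.85 ≈ 20.3 mL/min
Patient 2: CrCl = (140 − 74) × 68.3 / (72 × 4.01) × 0.85 = 4507.8 / 288.72 × 0.85 ≈ 13.3 mL/min
|20.3 − 13.3| = 7.0 mL/min

7 mL/min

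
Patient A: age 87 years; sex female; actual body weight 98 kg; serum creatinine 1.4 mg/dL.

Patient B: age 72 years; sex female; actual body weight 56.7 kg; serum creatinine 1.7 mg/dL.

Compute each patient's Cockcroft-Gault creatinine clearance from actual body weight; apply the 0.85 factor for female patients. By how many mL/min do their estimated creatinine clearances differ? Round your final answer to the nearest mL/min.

Patient A: CrCl = (140 − 87) × 98 / (72 × 1.4) × 0.85 = 5194.0 / 100.80 × 0.85 ≈ 43.8 mL/min
Patient B: CrCl = (140 − 72) × 56.7 / (72 × 1.7) × 0.85 = 3855.6 / 122.40 × 0.85 ≈ 26.8 mL/min
|43.8 − 26.8| = 17.0 mL/min

17 mL/min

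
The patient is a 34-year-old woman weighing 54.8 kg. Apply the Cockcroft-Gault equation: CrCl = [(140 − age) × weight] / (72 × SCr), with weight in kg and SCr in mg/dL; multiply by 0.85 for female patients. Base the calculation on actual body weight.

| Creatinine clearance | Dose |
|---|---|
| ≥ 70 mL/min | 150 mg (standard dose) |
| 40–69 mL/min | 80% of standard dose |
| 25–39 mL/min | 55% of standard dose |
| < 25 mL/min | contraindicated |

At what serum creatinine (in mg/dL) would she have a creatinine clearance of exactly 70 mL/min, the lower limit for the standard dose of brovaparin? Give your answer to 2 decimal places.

Standard dose requires CrCl ≥ 70 mL/min.
Set (140 − 34) × 54.8 × 0.85 / (72 × SCr) = 70
SCr = (140 − 34) × 54.8 × 0.85 / (72 × 70) = 0.980 mg/dL

0.98 mg/dL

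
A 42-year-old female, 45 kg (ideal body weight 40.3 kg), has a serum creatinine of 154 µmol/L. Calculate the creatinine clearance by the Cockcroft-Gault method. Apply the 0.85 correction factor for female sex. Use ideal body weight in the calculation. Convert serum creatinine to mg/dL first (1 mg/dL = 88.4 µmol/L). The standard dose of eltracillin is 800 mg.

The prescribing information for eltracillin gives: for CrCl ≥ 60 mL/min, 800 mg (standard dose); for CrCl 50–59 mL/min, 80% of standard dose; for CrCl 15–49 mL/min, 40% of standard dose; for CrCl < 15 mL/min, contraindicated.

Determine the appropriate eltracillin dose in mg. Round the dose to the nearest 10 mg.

320 mg

SCr = 154 / 88.4 = 1.742 mg/dL
CrCl = (140 − 42) × 40.3 / (72 × 1.742) × 0.85 = 3949.4 / 125.42 × 0.85 ≈ 26.8 mL/min
CrCl ≈ 27 mL/min → bracket 15–49 mL/min.
40% of 800 mg = 320 mg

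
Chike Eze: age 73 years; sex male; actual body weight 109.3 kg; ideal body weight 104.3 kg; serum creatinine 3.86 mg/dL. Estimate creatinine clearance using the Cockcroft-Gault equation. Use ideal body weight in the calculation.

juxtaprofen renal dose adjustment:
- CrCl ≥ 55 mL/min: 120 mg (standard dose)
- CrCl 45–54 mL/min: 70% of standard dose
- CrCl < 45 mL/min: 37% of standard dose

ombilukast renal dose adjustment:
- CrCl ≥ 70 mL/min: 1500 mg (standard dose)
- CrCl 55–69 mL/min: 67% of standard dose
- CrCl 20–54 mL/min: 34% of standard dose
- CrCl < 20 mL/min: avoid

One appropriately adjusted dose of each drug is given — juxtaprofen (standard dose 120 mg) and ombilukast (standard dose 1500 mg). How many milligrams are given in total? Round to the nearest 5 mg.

555 mg

CrCl = (140 − 73) × 104.3 / (72 × 3.86) = 6988.1 / 277.92 ≈ 25.1 mL/min
CrCl ≈ 25 mL/min.
juxtaprofen: < 45 mL/min → 37% of 120 mg = 44.4 mg.
ombilukast: 20–54 mL/min → 34% of 1500 mg = 510 mg.
Total = 44.4 + 510 = 554.4 mg.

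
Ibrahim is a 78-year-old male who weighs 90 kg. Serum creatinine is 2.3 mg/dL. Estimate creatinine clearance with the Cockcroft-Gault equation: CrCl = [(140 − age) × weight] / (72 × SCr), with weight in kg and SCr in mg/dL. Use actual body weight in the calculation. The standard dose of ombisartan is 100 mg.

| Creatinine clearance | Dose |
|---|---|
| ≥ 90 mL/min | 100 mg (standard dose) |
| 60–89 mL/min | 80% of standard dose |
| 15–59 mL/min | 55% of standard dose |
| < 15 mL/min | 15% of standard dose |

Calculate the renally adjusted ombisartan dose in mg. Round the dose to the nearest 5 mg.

55 mg

CrCl = (140 − 78) × 90 / (72 × 2.3) = 5580.0 / 165.60 ≈ 33.7 mL/min
CrCl ≈ 34 mL/min → bracket 15–59 mL/min.
55% of 100 mg = 55 mg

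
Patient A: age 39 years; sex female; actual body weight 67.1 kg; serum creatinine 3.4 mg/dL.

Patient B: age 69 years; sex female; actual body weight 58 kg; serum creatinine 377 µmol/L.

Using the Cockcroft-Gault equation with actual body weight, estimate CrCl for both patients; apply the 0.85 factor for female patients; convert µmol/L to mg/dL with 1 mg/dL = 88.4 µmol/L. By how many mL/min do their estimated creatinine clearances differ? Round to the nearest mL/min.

Patient A: CrCl = (140 − 39) × 67.1 / (72 × 3.4) × 0.85 = 6777.1 / 244.80 × 0.85 ≈ 23.5 mL/min
Patient B: SCr = 377 / 88.4 = 4.265 mg/dL
Patient B: CrCl = (140 − 69) × 58 / (72 × 4.265) × 0.85 = 4118.0 / 307.08 × 0.85 ≈ 11.4 mL/min
|23.5 − 11.4| = 12.1 mL/min

12 mL/min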